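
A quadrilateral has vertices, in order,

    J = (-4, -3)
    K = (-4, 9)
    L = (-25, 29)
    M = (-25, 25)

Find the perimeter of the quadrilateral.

|JK| = √((0)² + (12)²) = √144 = 12
|KL| = √((-21)² + (20)²) = √841 = 29
|LM| = √((0)² + (-4)²) = √16 = 4
|MJ| = √((21)² + (-28)²) = √1225 = 35
Perimeter = 12 + 29 + 4 + 35 = 80.

80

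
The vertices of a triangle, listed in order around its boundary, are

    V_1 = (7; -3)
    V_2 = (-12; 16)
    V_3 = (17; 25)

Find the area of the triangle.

Σ = (76) + (-572) + (-226) = -722
Area = |Σ|/2 = 361.

361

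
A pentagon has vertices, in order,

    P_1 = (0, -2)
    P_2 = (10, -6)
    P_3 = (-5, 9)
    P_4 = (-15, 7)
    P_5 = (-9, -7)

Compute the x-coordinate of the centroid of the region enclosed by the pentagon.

Apply the shoelace (surveyor's) formula. First the cross-terms c_i = x_i·y_{i+1} − x_{i+1}·y_i:
  20, 60, 100, 168, 18  ⇒  2A = 366, A = 183.
Then Σ (x_i + x_{i+1})·c_i = -5694, so x̄ = -5694 / (6·183) = -949/183.

-949/183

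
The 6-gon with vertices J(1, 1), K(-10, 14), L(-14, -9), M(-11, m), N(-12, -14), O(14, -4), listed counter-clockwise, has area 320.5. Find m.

The doubled signed area Σ (x_i y_{i+1} − x_{i+1} y_i) is linear in m.
With m=0 it equals 627; the coefficient of m is -2 (from the two edges through M).
So -2·m + 627 = 2·320.5 = 641 ⇒ m = -7.

-7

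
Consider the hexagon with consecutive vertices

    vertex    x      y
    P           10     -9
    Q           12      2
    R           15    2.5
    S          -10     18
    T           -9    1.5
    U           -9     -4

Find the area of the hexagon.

370.25

Σ = (128) + (0) + (295) + (147) + (49.5) + (121) = 740.5
Area = |Σ|/2 = 370.25.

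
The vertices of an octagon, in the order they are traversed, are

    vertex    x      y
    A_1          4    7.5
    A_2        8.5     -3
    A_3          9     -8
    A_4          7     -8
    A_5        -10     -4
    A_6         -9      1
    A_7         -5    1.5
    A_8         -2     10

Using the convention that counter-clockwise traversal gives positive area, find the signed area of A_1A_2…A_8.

Apply Gauss's area formula: 2A = Σ (x_i·y_{i+1} − x_{i+1}·y_i), indices taken mod 8.
Cross-terms: -75.75, -41, -16, -108, -46, -8.5, -47, -55  ⇒  Σ = -397.25
Signed area = Σ/2 = -198.625 (negative ⇒ clockwise traversal).

-198.625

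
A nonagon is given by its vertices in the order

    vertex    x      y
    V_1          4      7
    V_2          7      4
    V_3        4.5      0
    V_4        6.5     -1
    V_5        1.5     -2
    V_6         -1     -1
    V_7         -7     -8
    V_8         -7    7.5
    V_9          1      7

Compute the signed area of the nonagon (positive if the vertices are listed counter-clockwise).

-127.75

Cross-terms: -33, -18, -4.5, -11.5, -3.5, 1, -108.5, -56.5, -21  ⇒  Σ = -255.5
Signed area = Σ/2 = -127.75 (negative ⇒ clockwise traversal).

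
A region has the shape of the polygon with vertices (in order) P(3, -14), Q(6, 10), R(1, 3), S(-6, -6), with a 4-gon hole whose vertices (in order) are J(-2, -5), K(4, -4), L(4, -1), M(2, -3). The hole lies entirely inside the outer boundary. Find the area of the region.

111

Outer boundary:
Apply the surveyor's formula: 2A = Σ (x_i·y_{i+1} − x_{i+1}·y_i), indices taken mod 4.
Σ = (114) + (8) + (12) + (102) = 236
Area = |Σ|/2 = 118.
Hole:
Σ = (28) + (12) + (-10) + (-16) = 14
Area = |Σ|/2 = 7.
Net area = 118 − 7 = 111.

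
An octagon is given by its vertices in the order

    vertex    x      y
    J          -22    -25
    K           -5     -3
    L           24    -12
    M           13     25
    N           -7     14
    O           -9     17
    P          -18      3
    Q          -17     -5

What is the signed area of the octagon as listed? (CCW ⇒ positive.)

Apply the shoelace formula: 2A = Σ (x_i·y_{i+1} − x_{i+1}·y_i), indices taken mod 8.
Cross-terms: -59, 132, 756, 357, 7, 279, 141, 315  ⇒  Σ = 1928
Signed area = Σ/2 = 964 (positive ⇒ counter-clockwise traversal).

964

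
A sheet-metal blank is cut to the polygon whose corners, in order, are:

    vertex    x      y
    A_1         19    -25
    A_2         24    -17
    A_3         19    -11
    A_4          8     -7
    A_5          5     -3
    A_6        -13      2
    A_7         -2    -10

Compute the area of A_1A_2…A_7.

323.5

Σ = (277) + (59) + (-45) + (11) + (-29) + (134) + (240) = 647
Area = |Σ|/2 = 323.5.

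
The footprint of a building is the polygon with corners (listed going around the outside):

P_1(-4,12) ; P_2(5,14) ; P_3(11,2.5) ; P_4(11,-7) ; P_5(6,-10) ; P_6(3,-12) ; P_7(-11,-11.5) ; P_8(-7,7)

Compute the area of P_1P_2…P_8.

426

Σ = (-116) + (-141.5) + (-104.5) + (-68) + (-42) + (-166.5) + (-157.5) + (-56) = -852
Area = |Σ|/2 = 426.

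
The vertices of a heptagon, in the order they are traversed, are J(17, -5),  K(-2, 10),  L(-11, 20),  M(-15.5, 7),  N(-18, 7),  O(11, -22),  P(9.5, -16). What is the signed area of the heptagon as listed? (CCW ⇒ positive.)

Apply the shoelace formula: 2A = Σ (x_i·y_{i+1} − x_{i+1}·y_i), indices taken mod 7.
Cross-terms: 160, 70, 233, 17.5, 319, 33, 224.5  ⇒  Σ = 1057
Signed area = Σ/2 = 528.5 (positive ⇒ counter-clockwise traversal).

528.5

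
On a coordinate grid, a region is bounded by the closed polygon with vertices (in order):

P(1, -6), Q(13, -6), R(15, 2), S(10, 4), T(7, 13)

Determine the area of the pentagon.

137.5

Σ = (72) + (116) + (40) + (102) + (-55) = 275
Area = |Σ|/2 = 137.5.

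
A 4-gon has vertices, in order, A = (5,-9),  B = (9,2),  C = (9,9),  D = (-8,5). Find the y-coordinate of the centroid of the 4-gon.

251/159

Apply the surveyor's formula. First the cross-terms c_i = x_i·y_{i+1} − x_{i+1}·y_i:
  91, 63, 117, 47  ⇒  2A = 318, A = 159.
Then Σ (y_i + y_{i+1})·c_i = 1506, so ȳ = 1506 / (6·159) = 251/159.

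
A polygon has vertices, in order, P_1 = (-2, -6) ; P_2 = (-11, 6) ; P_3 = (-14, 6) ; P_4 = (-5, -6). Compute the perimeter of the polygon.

|P_1P_2| = √((-9)² + (12)²) = √225 = 15
|P_2P_3| = √((-3)² + (0)²) = √9 = 3
|P_3P_4| = √((9)² + (-12)²) = √225 = 15
|P_4P_1| = √((3)² + (0)²) = √9 = 3
Perimeter = 15 + 3 + 15 + 3 = 36.

36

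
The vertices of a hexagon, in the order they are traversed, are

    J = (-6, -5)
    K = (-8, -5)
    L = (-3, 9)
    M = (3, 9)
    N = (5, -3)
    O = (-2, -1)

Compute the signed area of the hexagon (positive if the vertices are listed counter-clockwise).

-106

Σ = (-10) + (-87) + (-54) + (-54) + (-11) + (4) = -212
Signed area = Σ/2 = -106 (negative ⇒ clockwise traversal).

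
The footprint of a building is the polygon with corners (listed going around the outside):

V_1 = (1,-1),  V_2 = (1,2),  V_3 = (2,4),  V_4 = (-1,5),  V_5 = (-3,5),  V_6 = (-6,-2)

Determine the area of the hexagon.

35.5

Apply Gauss's area formula: 2A = Σ (x_i·y_{i+1} − x_{i+1}·y_i), indices taken mod 6.
Cross-terms: 3, 0, 14, 10, 36, 8  ⇒  Σ = 71
Area = |Σ|/2 = 35.5.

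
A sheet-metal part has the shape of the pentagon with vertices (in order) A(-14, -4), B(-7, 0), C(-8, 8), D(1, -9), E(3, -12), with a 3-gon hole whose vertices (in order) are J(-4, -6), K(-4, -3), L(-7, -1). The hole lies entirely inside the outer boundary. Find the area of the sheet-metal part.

88

Outer boundary:
Apply the surveyor's formula: 2A = Σ (x_i·y_{i+1} − x_{i+1}·y_i), indices taken mod 5.
Cross-terms: -28, -56, 64, 15, -180  ⇒  Σ = -185
Area = |Σ|/2 = 92.5.
Hole:
Apply Gauss's area formula: 2A = Σ (x_i·y_{i+1} − x_{i+1}·y_i), indices taken mod 3.
Σ = (-12) + (-17) + (38) = 9
Area = |Σ|/2 = 4.5.
Net area = 92.5 − 4.5 = 88.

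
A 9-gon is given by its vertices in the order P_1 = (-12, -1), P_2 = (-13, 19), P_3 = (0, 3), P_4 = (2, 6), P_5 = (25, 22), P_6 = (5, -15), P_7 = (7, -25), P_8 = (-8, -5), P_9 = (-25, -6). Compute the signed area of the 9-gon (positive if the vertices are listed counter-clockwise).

-628

Apply the surveyor's formula: 2A = Σ (x_i·y_{i+1} − x_{i+1}·y_i), indices taken mod 9.
P_1→P_2: (-12)(19) − (-13)(-1) = -241
P_2→P_3: (-13)(3) − (0)(19) = -39
P_3→P_4: (0)(6) − (2)(3) = -6
P_4→P_5: (2)(22) − (25)(6) = -106
P_5→P_6: (25)(-15) − (5)(22) = -485
P_6→P_7: (5)(-25) − (7)(-15) = -20
P_7→P_8: (7)(-5) − (-8)(-25) = -235
P_8→P_9: (-8)(-6) − (-25)(-5) = -77
P_9→P_1: (-25)(-1) − (-12)(-6) = -47
Σ = -1256
Signed area = Σ/2 = -628 (negative ⇒ clockwise traversal).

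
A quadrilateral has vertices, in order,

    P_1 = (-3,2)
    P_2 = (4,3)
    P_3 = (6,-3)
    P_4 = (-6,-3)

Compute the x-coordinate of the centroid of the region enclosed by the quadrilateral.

Apply the shoelace formula. First the cross-terms c_i = x_i·y_{i+1} − x_{i+1}·y_i:
  -17, -30, -36, -21  ⇒  2A = -104, A = -52.
Then Σ (x_i + x_{i+1})·c_i = -128, so x̄ = -128 / (6·(-52)) = 16/39.

16/39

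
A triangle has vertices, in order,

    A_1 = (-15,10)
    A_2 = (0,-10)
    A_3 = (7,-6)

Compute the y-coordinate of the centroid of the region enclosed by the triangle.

Apply the surveyor's formula. First the cross-terms c_i = x_i·y_{i+1} − x_{i+1}·y_i:
  150, 70, -20  ⇒  2A = 200, A = 100.
Then Σ (y_i + y_{i+1})·c_i = -1200, so ȳ = -1200 / (6·100) = -2.

-2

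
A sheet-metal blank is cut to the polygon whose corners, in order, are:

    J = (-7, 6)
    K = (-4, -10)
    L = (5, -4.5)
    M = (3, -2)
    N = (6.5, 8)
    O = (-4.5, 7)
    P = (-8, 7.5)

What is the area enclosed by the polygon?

155.375

Σ = (94) + (68) + (3.5) + (37) + (81.5) + (22.25) + (4.5) = 310.75
Area = |Σ|/2 = 155.375.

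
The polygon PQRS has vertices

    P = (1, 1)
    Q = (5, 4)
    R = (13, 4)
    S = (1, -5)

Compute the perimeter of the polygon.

34

|PQ| = √((4)² + (3)²) = √25 = 5
|QR| = √((8)² + (0)²) = √64 = 8
|RS| = √((-12)² + (-9)²) = √225 = 15
|SP| = √((0)² + (6)²) = √36 = 6
Perimeter = 5 + 8 + 15 + 6 = 34.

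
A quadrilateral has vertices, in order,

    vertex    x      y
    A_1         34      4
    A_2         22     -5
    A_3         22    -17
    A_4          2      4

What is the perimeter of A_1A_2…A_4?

|A_1A_2| = √((-12)² + (-9)²) = √225 = 15
|A_2A_3| = √((0)² + (-12)²) = √144 = 12
|A_3A_4| = √((-20)² + (21)²) = √841 = 29
|A_4A_1| = √((32)² + (0)²) = √1024 = 32
Perimeter = 15 + 12 + 29 + 32 = 88.

88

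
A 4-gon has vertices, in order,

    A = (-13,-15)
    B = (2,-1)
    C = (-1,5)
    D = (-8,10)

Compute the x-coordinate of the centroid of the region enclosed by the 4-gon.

-1496/249

Apply Gauss's area formula. First the cross-terms c_i = x_i·y_{i+1} − x_{i+1}·y_i:
  43, 9, 30, 250  ⇒  2A = 332, A = 166.
Then Σ (x_i + x_{i+1})·c_i = -5984, so x̄ = -5984 / (6·166) = -1496/249.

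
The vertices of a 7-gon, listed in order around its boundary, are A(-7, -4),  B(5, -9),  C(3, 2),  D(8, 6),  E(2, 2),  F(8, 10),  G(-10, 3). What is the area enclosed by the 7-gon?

157.5

Σ = (83) + (37) + (2) + (4) + (4) + (124) + (61) = 315
Area = |Σ|/2 = 157.5.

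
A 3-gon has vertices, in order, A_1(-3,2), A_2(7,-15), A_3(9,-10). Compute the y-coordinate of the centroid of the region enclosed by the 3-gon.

-23/3

Apply the shoelace (surveyor's) formula. First the cross-terms c_i = x_i·y_{i+1} − x_{i+1}·y_i:
  31, 65, -12  ⇒  2A = 84, A = 42.
Then Σ (y_i + y_{i+1})·c_i = -1932, so ȳ = -1932 / (6·42) = -23/3.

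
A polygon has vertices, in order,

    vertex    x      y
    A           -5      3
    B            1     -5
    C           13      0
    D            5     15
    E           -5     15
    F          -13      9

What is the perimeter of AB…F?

70

|AB| = √((6)² + (-8)²) = √100 = 10
|BC| = √((12)² + (5)²) = √169 = 13
|CD| = √((-8)² + (15)²) = √289 = 17
|DE| = √((-10)² + (0)²) = √100 = 10
|EF| = √((-8)² + (-6)²) = √100 = 10
|FA| = √((8)² + (-6)²) = √100 = 10
Perimeter = 10 + 13 + 17 + 10 + 10 + 10 = 70.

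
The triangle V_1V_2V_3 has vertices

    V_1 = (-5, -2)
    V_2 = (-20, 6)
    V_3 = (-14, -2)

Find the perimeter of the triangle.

36

|V_1V_2| = √((-15)² + (8)²) = √289 = 17
|V_2V_3| = √((6)² + (-8)²) = √100 = 10
|V_3V_1| = √((9)² + (0)²) = √81 = 9
Perimeter = 17 + 10 + 9 = 36.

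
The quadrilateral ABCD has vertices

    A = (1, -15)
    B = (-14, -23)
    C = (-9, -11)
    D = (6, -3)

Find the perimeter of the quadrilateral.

60

|AB| = √((-15)² + (-8)²) = √289 = 17
|BC| = √((5)² + (12)²) = √169 = 13
|CD| = √((15)² + (8)²) = √289 = 17
|DA| = √((-5)² + (-12)²) = √169 = 13
Perimeter = 17 + 13 + 17 + 13 = 60.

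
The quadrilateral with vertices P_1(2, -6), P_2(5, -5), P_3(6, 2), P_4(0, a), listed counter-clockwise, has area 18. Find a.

-6

The doubled signed area Σ (x_i y_{i+1} − x_{i+1} y_i) is linear in a.
With a=0 it equals 60; the coefficient of a is 4 (from the two edges through P_4).
So 4·a + 60 = 2·18 = 36 ⇒ a = -6.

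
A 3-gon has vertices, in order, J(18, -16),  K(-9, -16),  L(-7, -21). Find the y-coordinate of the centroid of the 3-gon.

-53/3

Apply the shoelace (surveyor's) formula. First the cross-terms c_i = x_i·y_{i+1} − x_{i+1}·y_i:
  -432, 77, 490  ⇒  2A = 135, A = 67.5.
Then Σ (y_i + y_{i+1})·c_i = -7155, so ȳ = -7155 / (6·67.5) = -53/3.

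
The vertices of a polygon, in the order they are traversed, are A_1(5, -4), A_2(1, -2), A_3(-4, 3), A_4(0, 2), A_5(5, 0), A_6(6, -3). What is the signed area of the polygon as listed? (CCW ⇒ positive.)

-26.5

Apply the shoelace formula: 2A = Σ (x_i·y_{i+1} − x_{i+1}·y_i), indices taken mod 6.
Σ = (-6) + (-5) + (-8) + (-10) + (-15) + (-9) = -53
Signed area = Σ/2 = -26.5 (negative ⇒ clockwise traversal).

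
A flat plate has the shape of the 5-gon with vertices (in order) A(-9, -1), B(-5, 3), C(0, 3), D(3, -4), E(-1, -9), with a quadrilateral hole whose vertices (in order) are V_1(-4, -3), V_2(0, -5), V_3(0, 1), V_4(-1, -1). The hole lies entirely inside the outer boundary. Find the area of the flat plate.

Outer boundary:
Apply the shoelace (surveyor's) formula: 2A = Σ (x_i·y_{i+1} − x_{i+1}·y_i), indices taken mod 5.
Σ = (-32) + (-15) + (-9) + (-31) + (-80) = -167
Area = |Σ|/2 = 83.5.
Hole:
Apply the surveyor's formula: 2A = Σ (x_i·y_{i+1} − x_{i+1}·y_i), indices taken mod 4.
Σ = (20) + (0) + (1) + (-1) = 20
Area = |Σ|/2 = 10.
Net area = 83.5 − 10 = 73.5.

73.5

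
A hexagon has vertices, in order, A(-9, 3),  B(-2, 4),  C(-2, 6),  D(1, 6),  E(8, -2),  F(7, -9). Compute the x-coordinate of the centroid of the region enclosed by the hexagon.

19/15

Apply the shoelace formula. First the cross-terms c_i = x_i·y_{i+1} − x_{i+1}·y_i:
  -30, -4, -18, -50, -58, -60  ⇒  2A = -220, A = -110.
Then Σ (x_i + x_{i+1})·c_i = -836, so x̄ = -836 / (6·(-110)) = 19/15.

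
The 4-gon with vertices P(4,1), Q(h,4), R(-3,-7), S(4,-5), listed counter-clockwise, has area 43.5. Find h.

1

The doubled signed area Σ (x_i y_{i+1} − x_{i+1} y_i) is linear in h.
With h=0 it equals 95; the coefficient of h is -8 (from the two edges through Q).
So -8·h + 95 = 2·43.5 = 87 ⇒ h = 1.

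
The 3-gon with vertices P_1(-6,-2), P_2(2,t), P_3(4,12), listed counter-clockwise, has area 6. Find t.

8

Write out the shoelace sum; only the two edges meeting at P_2 involve t:
2·Area = [((-6)·t − 2·(-2)) + (2·12 − 4·t)] + 64
       = -10·t + 92 = 12
⇒ t = 8.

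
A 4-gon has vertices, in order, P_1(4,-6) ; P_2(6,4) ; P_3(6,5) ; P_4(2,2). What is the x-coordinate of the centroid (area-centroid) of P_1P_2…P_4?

61/15

Apply the surveyor's formula. First the cross-terms c_i = x_i·y_{i+1} − x_{i+1}·y_i:
  52, 6, 2, -20  ⇒  2A = 40, A = 20.
Then Σ (x_i + x_{i+1})·c_i = 488, so x̄ = 488 / (6·20) = 61/15.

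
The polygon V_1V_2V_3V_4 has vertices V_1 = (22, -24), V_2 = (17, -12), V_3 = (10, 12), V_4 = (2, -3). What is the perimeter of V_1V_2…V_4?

84

|V_1V_2| = √((-5)² + (12)²) = √169 = 13
|V_2V_3| = √((-7)² + (24)²) = √625 = 25
|V_3V_4| = √((-8)² + (-15)²) = √289 = 17
|V_4V_1| = √((20)² + (-21)²) = √841 = 29
Perimeter = 13 + 25 + 17 + 29 = 84.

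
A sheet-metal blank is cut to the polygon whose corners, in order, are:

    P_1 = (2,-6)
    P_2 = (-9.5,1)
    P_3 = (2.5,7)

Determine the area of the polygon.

Apply Gauss's area formula: 2A = Σ (x_i·y_{i+1} − x_{i+1}·y_i), indices taken mod 3.
P_1→P_2: (2)(1) − (-9.5)(-6) = -55
P_2→P_3: (-9.5)(7) − (2.5)(1) = -69
P_3→P_1: (2.5)(-6) − (2)(7) = -29
Σ = -153
Area = |Σ|/2 = 76.5.

76.5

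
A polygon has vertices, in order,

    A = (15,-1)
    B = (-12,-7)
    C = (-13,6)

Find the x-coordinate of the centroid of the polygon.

Apply the shoelace formula. First the cross-terms c_i = x_i·y_{i+1} − x_{i+1}·y_i:
  -117, -163, -77  ⇒  2A = -357, A = -178.5.
Then Σ (x_i + x_{i+1})·c_i = 3570, so x̄ = 3570 / (6·(-178.5)) = -10/3.

-10/3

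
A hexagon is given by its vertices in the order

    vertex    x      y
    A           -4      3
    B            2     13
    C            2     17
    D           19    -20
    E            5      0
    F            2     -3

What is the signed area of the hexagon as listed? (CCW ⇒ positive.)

-167

Σ = (-58) + (8) + (-363) + (100) + (-15) + (-6) = -334
Signed area = Σ/2 = -167 (negative ⇒ clockwise traversal).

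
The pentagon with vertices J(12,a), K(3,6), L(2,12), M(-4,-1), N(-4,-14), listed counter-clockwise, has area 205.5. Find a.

Write out the shoelace sum; only the two edges meeting at J involve a:
2·Area = [((-4)·a − 12·(-14)) + (12·6 − 3·a)] + 122
       = -7·a + 362 = 411
⇒ a = -7.

-7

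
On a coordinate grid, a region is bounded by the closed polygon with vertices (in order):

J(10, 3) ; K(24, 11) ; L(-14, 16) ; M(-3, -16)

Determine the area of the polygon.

Σ = (38) + (538) + (272) + (151) = 999
Area = |Σ|/2 = 499.5.

499.5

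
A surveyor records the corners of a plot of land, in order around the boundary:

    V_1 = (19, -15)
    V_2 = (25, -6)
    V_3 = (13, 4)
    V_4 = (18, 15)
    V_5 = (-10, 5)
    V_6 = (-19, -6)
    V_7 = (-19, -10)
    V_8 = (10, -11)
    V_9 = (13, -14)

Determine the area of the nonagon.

V_1→V_2: (19)(-6) − (25)(-15) = 261
V_2→V_3: (25)(4) − (13)(-6) = 178
V_3→V_4: (13)(15) − (18)(4) = 123
V_4→V_5: (18)(5) − (-10)(15) = 240
V_5→V_6: (-10)(-6) − (-19)(5) = 155
V_6→V_7: (-19)(-10) − (-19)(-6) = 76
V_7→V_8: (-19)(-11) − (10)(-10) = 309
V_8→V_9: (10)(-14) − (13)(-11) = 3
V_9→V_1: (13)(-15) − (19)(-14) = 71
Σ = 1416
Area = |Σ|/2 = 708.

708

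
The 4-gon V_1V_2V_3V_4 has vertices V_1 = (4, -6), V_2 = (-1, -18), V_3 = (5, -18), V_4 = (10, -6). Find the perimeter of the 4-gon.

38

|V_1V_2| = √((-5)² + (-12)²) = √169 = 13
|V_2V_3| = √((6)² + (0)²) = √36 = 6
|V_3V_4| = √((5)² + (12)²) = √169 = 13
|V_4V_1| = √((-6)² + (0)²) = √36 = 6
Perimeter = 13 + 6 + 13 + 6 = 38.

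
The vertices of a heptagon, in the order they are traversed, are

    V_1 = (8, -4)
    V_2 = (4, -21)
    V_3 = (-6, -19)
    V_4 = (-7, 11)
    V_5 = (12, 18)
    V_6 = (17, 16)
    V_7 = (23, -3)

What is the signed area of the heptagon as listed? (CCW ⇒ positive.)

V_1→V_2: (8)(-21) − (4)(-4) = -152
V_2→V_3: (4)(-19) − (-6)(-21) = -202
V_3→V_4: (-6)(11) − (-7)(-19) = -199
V_4→V_5: (-7)(18) − (12)(11) = -258
V_5→V_6: (12)(16) − (17)(18) = -114
V_6→V_7: (17)(-3) − (23)(16) = -419
V_7→V_1: (23)(-4) − (8)(-3) = -68
Σ = -1412
Signed area = Σ/2 = -706 (negative ⇒ clockwise traversal).

-706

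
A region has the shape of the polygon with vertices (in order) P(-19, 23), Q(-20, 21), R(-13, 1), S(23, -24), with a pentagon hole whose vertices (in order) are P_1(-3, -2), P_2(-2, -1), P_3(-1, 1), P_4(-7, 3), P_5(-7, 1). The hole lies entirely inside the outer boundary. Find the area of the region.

322.5

Outer boundary:
P→Q: (-19)(21) − (-20)(23) = 61
Q→R: (-20)(1) − (-13)(21) = 253
R→S: (-13)(-24) − (23)(1) = 289
S→P: (23)(23) − (-19)(-24) = 73
Σ = 676
Area = |Σ|/2 = 338.
Hole:
Apply the shoelace formula: 2A = Σ (x_i·y_{i+1} − x_{i+1}·y_i), indices taken mod 5.
P_1→P_2: (-3)(-1) − (-2)(-2) = -1
P_2→P_3: (-2)(1) − (-1)(-1) = -3
P_3→P_4: (-1)(3) − (-7)(1) = 4
P_4→P_5: (-7)(1) − (-7)(3) = 14
P_5→P_1: (-7)(-2) − (-3)(1) = 17
Σ = 31
Area = |Σ|/2 = 15.5.
Net area = 338 − 15.5 = 322.5.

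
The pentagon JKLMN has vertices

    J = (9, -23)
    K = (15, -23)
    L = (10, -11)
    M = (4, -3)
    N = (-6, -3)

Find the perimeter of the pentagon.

|JK| = √((6)² + (0)²) = √36 = 6
|KL| = √((-5)² + (12)²) = √169 = 13
|LM| = √((-6)² + (8)²) = √100 = 10
|MN| = √((-10)² + (0)²) = √100 = 10
|NJ| = √((15)² + (-20)²) = √625 = 25
Perimeter = 6 + 13 + 10 + 10 + 25 = 64.

64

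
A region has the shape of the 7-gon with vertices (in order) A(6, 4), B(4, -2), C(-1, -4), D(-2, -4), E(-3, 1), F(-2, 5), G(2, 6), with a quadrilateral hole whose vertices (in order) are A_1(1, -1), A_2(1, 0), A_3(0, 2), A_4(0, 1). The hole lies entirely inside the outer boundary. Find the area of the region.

Outer boundary:
Apply the shoelace (surveyor's) formula: 2A = Σ (x_i·y_{i+1} − x_{i+1}·y_i), indices taken mod 7.
A→B: (6)(-2) − (4)(4) = -28
B→C: (4)(-4) − (-1)(-2) = -18
C→D: (-1)(-4) − (-2)(-4) = -4
D→E: (-2)(1) − (-3)(-4) = -14
E→F: (-3)(5) − (-2)(1) = -13
F→G: (-2)(6) − (2)(5) = -22
G→A: (2)(4) − (6)(6) = -28
Σ = -127
Area = |Σ|/2 = 63.5.
Hole:
Apply the surveyor's formula: 2A = Σ (x_i·y_{i+1} − x_{i+1}·y_i), indices taken mod 4.
Σ = (1) + (2) + (0) + (-1) = 2
Area = |Σ|/2 = 1.
Net area = 63.5 − 1 = 62.5.

62.5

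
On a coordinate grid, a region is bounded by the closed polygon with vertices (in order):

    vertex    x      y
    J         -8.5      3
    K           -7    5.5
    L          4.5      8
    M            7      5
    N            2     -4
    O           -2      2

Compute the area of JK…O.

85.5

Σ = (-25.75) + (-80.75) + (-33.5) + (-38) + (-4) + (11) = -171
Area = |Σ|/2 = 85.5.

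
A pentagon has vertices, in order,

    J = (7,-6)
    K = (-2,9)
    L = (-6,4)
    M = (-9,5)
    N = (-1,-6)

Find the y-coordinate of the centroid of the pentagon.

Apply the surveyor's formula. First the cross-terms c_i = x_i·y_{i+1} − x_{i+1}·y_i:
  51, 46, 6, 59, 48  ⇒  2A = 210, A = 105.
Then Σ (y_i + y_{i+1})·c_i = 170, so ȳ = 170 / (6·105) = 17/63.

17/63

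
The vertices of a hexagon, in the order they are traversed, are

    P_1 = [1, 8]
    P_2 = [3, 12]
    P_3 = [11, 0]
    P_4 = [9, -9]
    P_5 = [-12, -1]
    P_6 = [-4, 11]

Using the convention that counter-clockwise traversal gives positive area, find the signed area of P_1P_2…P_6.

Apply the surveyor's formula: 2A = Σ (x_i·y_{i+1} − x_{i+1}·y_i), indices taken mod 6.
Σ = (-12) + (-132) + (-99) + (-117) + (-136) + (-43) = -539
Signed area = Σ/2 = -269.5 (negative ⇒ clockwise traversal).

-269.5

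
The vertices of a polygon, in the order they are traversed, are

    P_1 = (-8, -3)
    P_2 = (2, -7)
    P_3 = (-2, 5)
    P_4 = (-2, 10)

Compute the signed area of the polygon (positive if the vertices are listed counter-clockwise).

Cross-terms: 62, -4, -10, 86  ⇒  Σ = 134
Signed area = Σ/2 = 67 (positive ⇒ counter-clockwise traversal).

67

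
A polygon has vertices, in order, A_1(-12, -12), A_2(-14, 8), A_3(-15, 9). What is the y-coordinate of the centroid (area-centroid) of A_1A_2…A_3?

5/3

Apply the shoelace (surveyor's) formula. First the cross-terms c_i = x_i·y_{i+1} − x_{i+1}·y_i:
  -264, -6, 288  ⇒  2A = 18, A = 9.
Then Σ (y_i + y_{i+1})·c_i = 90, so ȳ = 90 / (6·9) = 5/3.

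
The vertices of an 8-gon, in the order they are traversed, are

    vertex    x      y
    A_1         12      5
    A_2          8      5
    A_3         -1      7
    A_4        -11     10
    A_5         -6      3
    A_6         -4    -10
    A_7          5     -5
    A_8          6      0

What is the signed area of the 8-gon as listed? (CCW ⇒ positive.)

Apply Gauss's area formula: 2A = Σ (x_i·y_{i+1} − x_{i+1}·y_i), indices taken mod 8.
Σ = (20) + (61) + (67) + (27) + (72) + (70) + (30) + (30) = 377
Signed area = Σ/2 = 188.5 (positive ⇒ counter-clockwise traversal).

188.5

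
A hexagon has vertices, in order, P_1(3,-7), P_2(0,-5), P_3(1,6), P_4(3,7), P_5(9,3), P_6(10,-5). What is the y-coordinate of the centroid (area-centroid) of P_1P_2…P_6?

-104/205

Apply the surveyor's formula. First the cross-terms c_i = x_i·y_{i+1} − x_{i+1}·y_i:
  -15, 5, -11, -54, -75, -55  ⇒  2A = -205, A = -102.5.
Then Σ (y_i + y_{i+1})·c_i = 312, so ȳ = 312 / (6·(-102.5)) = -104/205.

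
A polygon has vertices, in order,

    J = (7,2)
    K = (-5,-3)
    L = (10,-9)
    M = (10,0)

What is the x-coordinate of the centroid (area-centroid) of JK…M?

277/58

Apply the shoelace (surveyor's) formula. First the cross-terms c_i = x_i·y_{i+1} − x_{i+1}·y_i:
  -11, 75, 90, 20  ⇒  2A = 174, A = 87.
Then Σ (x_i + x_{i+1})·c_i = 2493, so x̄ = 2493 / (6·87) = 277/58.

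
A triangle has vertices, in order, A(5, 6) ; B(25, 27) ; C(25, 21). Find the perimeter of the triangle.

|AB| = √((20)² + (21)²) = √841 = 29
|BC| = √((0)² + (-6)²) = √36 = 6
|CA| = √((-20)² + (-15)²) = √625 = 25
Perimeter = 29 + 6 + 25 = 60.

60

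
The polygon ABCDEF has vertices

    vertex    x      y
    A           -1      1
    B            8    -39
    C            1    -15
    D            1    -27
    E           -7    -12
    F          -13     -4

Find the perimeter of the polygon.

|AB| = √((9)² + (-40)²) = √1681 = 41
|BC| = √((-7)² + (24)²) = √625 = 25
|CD| = √((0)² + (-12)²) = √144 = 12
|DE| = √((-8)² + (15)²) = √289 = 17
|EF| = √((-6)² + (8)²) = √100 = 10
|FA| = √((12)² + (5)²) = √169 = 13
Perimeter = 41 + 25 + 12 + 17 + 10 + 13 = 118.

118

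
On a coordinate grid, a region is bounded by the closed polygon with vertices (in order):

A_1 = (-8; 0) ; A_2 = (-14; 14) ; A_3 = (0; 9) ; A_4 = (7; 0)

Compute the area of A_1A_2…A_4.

Cross-terms: -112, -126, -63, 0  ⇒  Σ = -301
Area = |Σ|/2 = 150.5.

150.5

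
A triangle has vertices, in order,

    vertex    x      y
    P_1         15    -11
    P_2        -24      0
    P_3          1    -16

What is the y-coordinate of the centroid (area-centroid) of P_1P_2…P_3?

Apply Gauss's area formula. First the cross-terms c_i = x_i·y_{i+1} − x_{i+1}·y_i:
  -264, 384, 229  ⇒  2A = 349, A = 174.5.
Then Σ (y_i + y_{i+1})·c_i = -9423, so ȳ = -9423 / (6·174.5) = -9.

-9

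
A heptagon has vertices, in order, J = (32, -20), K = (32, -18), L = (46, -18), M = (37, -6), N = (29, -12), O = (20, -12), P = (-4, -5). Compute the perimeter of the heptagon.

|JK| = √((0)² + (2)²) = √4 = 2
|KL| = √((14)² + (0)²) = √196 = 14
|LM| = √((-9)² + (12)²) = √225 = 15
|MN| = √((-8)² + (-6)²) = √100 = 10
|NO| = √((-9)² + (0)²) = √81 = 9
|OP| = √((-24)² + (7)²) = √625 = 25
|PJ| = √((36)² + (-15)²) = √1521 = 39
Perimeter = 2 + 14 + 15 + 10 + 9 + 25 + 39 = 114.

114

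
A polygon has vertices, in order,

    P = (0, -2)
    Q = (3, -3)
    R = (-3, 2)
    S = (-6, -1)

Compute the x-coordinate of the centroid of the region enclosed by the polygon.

-2.1

Apply Gauss's area formula. First the cross-terms c_i = x_i·y_{i+1} − x_{i+1}·y_i:
  6, -3, 15, 12  ⇒  2A = 30, A = 15.
Then Σ (x_i + x_{i+1})·c_i = -189, so x̄ = -189 / (6·15) = -2.1.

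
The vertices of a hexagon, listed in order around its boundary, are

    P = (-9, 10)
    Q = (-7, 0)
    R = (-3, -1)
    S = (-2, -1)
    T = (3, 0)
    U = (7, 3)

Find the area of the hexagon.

Σ = (70) + (7) + (1) + (3) + (9) + (97) = 187
Area = |Σ|/2 = 93.5.

93.5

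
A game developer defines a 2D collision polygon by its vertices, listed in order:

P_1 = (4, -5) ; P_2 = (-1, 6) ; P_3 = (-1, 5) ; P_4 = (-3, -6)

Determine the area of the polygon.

Apply Gauss's area formula: 2A = Σ (x_i·y_{i+1} − x_{i+1}·y_i), indices taken mod 4.
Σ = (19) + (1) + (21) + (39) = 80
Area = |Σ|/2 = 40.

40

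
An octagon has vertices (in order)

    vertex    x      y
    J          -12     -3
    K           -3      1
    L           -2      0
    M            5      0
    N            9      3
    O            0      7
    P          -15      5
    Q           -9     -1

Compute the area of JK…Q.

119.5

Apply the surveyor's formula: 2A = Σ (x_i·y_{i+1} − x_{i+1}·y_i), indices taken mod 8.
Σ = (-21) + (2) + (0) + (15) + (63) + (105) + (60) + (15) = 239
Area = |Σ|/2 = 119.5.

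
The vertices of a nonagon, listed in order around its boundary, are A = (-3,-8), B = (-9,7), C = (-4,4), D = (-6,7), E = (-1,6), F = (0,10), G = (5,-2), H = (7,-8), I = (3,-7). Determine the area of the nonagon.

Apply the shoelace (surveyor's) formula: 2A = Σ (x_i·y_{i+1} − x_{i+1}·y_i), indices taken mod 9.
Σ = (-93) + (-8) + (-4) + (-29) + (-10) + (-50) + (-26) + (-25) + (-45) = -290
Area = |Σ|/2 = 145.

145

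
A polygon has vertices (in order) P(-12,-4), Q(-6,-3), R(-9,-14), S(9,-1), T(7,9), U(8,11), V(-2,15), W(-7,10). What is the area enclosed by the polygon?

Apply the surveyor's formula: 2A = Σ (x_i·y_{i+1} − x_{i+1}·y_i), indices taken mod 8.
P→Q: (-12)(-3) − (-6)(-4) = 12
Q→R: (-6)(-14) − (-9)(-3) = 57
R→S: (-9)(-1) − (9)(-14) = 135
S→T: (9)(9) − (7)(-1) = 88
T→U: (7)(11) − (8)(9) = 5
U→V: (8)(15) − (-2)(11) = 142
V→W: (-2)(10) − (-7)(15) = 85
W→P: (-7)(-4) − (-12)(10) = 148
Σ = 672
Area = |Σ|/2 = 336.

336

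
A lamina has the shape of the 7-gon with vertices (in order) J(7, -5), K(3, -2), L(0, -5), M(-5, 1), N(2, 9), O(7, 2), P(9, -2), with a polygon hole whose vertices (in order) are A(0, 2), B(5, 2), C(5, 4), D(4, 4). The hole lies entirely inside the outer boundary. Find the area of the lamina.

98

Outer boundary:
Σ = (1) + (-15) + (-25) + (-47) + (-59) + (-32) + (-31) = -208
Area = |Σ|/2 = 104.
Hole:
Apply Gauss's area formula: 2A = Σ (x_i·y_{i+1} − x_{i+1}·y_i), indices taken mod 4.
A→B: (0)(2) − (5)(2) = -10
B→C: (5)(4) − (5)(2) = 10
C→D: (5)(4) − (4)(4) = 4
D→A: (4)(2) − (0)(4) = 8
Σ = 12
Area = |Σ|/2 = 6.
Net area = 104 − 6 = 98.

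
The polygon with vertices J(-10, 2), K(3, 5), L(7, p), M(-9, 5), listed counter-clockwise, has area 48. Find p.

10

Write out the shoelace sum; only the two edges meeting at L involve p:
2·Area = [(3·p − 7·5) + (7·5 − (-9)·p)] + -24
       = 12·p + -24 = 96
⇒ p = 10.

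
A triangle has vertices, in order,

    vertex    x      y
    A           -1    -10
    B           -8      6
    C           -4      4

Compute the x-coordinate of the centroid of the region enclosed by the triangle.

Apply the shoelace formula. First the cross-terms c_i = x_i·y_{i+1} − x_{i+1}·y_i:
  -86, -8, 44  ⇒  2A = -50, A = -25.
Then Σ (x_i + x_{i+1})·c_i = 650, so x̄ = 650 / (6·(-25)) = -13/3.

-13/3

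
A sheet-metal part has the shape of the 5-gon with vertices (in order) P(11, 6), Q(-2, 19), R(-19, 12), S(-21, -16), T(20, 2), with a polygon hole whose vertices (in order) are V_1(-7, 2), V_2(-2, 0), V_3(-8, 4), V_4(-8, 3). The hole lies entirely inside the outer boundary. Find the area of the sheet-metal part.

740.5

Outer boundary:
Apply Gauss's area formula: 2A = Σ (x_i·y_{i+1} − x_{i+1}·y_i), indices taken mod 5.
P→Q: (11)(19) − (-2)(6) = 221
Q→R: (-2)(12) − (-19)(19) = 337
R→S: (-19)(-16) − (-21)(12) = 556
S→T: (-21)(2) − (20)(-16) = 278
T→P: (20)(6) − (11)(2) = 98
Σ = 1490
Area = |Σ|/2 = 745.
Hole:
Apply the surveyor's formula: 2A = Σ (x_i·y_{i+1} − x_{i+1}·y_i), indices taken mod 4.
V_1→V_2: (-7)(0) − (-2)(2) = 4
V_2→V_3: (-2)(4) − (-8)(0) = -8
V_3→V_4: (-8)(3) − (-8)(4) = 8
V_4→V_1: (-8)(2) − (-7)(3) = 5
Σ = 9
Area = |Σ|/2 = 4.5.
Net area = 745 − 4.5 = 740.5.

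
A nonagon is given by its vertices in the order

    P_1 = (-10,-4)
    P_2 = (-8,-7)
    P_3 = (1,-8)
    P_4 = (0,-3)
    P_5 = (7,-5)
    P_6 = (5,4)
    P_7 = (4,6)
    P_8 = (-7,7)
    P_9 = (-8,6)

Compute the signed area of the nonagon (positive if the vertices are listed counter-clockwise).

Apply the shoelace (surveyor's) formula: 2A = Σ (x_i·y_{i+1} − x_{i+1}·y_i), indices taken mod 9.
Σ = (38) + (71) + (-3) + (21) + (53) + (14) + (70) + (14) + (92) = 370
Signed area = Σ/2 = 185 (positive ⇒ counter-clockwise traversal).

185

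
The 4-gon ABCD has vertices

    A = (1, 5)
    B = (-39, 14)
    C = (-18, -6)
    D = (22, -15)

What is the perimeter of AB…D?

|AB| = √((-40)² + (9)²) = √1681 = 41
|BC| = √((21)² + (-20)²) = √841 = 29
|CD| = √((40)² + (-9)²) = √1681 = 41
|DA| = √((-21)² + (20)²) = √841 = 29
Perimeter = 41 + 29 + 41 + 29 = 140.

140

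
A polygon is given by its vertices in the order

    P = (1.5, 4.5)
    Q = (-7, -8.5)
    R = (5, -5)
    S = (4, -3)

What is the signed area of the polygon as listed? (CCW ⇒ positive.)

Σ = (18.75) + (77.5) + (5) + (22.5) = 123.75
Signed area = Σ/2 = 61.875 (positive ⇒ counter-clockwise traversal).

61.875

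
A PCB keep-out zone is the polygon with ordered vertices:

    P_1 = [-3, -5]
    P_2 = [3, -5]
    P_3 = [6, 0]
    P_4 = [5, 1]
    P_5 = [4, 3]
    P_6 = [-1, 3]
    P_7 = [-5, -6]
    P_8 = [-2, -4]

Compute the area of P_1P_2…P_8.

P_1→P_2: (-3)(-5) − (3)(-5) = 30
P_2→P_3: (3)(0) − (6)(-5) = 30
P_3→P_4: (6)(1) − (5)(0) = 6
P_4→P_5: (5)(3) − (4)(1) = 11
P_5→P_6: (4)(3) − (-1)(3) = 15
P_6→P_7: (-1)(-6) − (-5)(3) = 21
P_7→P_8: (-5)(-4) − (-2)(-6) = 8
P_8→P_1: (-2)(-5) − (-3)(-4) = -2
Σ = 119
Area = |Σ|/2 = 59.5.

59.5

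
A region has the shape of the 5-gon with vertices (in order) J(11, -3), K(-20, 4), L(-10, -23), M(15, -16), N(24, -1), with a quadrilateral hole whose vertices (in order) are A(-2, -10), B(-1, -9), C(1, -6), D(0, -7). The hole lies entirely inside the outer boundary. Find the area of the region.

Outer boundary:
Apply the shoelace (surveyor's) formula: 2A = Σ (x_i·y_{i+1} − x_{i+1}·y_i), indices taken mod 5.
Σ = (-16) + (500) + (505) + (369) + (-61) = 1297
Area = |Σ|/2 = 648.5.
Hole:
Σ = (8) + (15) + (-7) + (-14) = 2
Area = |Σ|/2 = 1.
Net area = 648.5 − 1 = 647.5.

647.5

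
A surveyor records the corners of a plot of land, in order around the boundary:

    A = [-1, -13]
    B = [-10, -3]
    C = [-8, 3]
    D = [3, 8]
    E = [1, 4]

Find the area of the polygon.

Apply the shoelace (surveyor's) formula: 2A = Σ (x_i·y_{i+1} − x_{i+1}·y_i), indices taken mod 5.
A→B: (-1)(-3) − (-10)(-13) = -127
B→C: (-10)(3) − (-8)(-3) = -54
C→D: (-8)(8) − (3)(3) = -73
D→E: (3)(4) − (1)(8) = 4
E→A: (1)(-13) − (-1)(4) = -9
Σ = -259
Area = |Σ|/2 = 129.5.

129.5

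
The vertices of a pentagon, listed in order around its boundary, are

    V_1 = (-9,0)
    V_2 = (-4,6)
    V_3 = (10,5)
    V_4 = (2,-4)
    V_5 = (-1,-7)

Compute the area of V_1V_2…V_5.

132.5

Apply the shoelace (surveyor's) formula: 2A = Σ (x_i·y_{i+1} − x_{i+1}·y_i), indices taken mod 5.
V_1→V_2: (-9)(6) − (-4)(0) = -54
V_2→V_3: (-4)(5) − (10)(6) = -80
V_3→V_4: (10)(-4) − (2)(5) = -50
V_4→V_5: (2)(-7) − (-1)(-4) = -18
V_5→V_1: (-1)(0) − (-9)(-7) = -63
Σ = -265
Area = |Σ|/2 = 132.5.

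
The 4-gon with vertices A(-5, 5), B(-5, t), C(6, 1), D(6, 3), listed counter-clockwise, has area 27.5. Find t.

Write out the shoelace sum; only the two edges meeting at B involve t:
2·Area = [((-5)·t − (-5)·5) + ((-5)·1 − 6·t)] + 57
       = -11·t + 77 = 55
⇒ t = 2.

2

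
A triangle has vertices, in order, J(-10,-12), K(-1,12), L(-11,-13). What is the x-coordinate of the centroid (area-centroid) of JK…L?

-22/3

Apply the shoelace (surveyor's) formula. First the cross-terms c_i = x_i·y_{i+1} − x_{i+1}·y_i:
  -132, 145, 2  ⇒  2A = 15, A = 7.5.
Then Σ (x_i + x_{i+1})·c_i = -330, so x̄ = -330 / (6·7.5) = -22/3.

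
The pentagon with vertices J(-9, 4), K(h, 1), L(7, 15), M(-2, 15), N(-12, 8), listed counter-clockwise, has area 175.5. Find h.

4

Write out the shoelace sum; only the two edges meeting at K involve h:
2·Area = [((-9)·1 − h·4) + (h·15 − 7·1)] + 323
       = 11·h + 307 = 351
⇒ h = 4.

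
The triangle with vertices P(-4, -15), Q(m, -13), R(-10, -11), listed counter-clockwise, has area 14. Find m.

0

Write out the shoelace sum; only the two edges meeting at Q involve m:
2·Area = [((-4)·(-13) − m·(-15)) + (m·(-11) − (-10)·(-13))] + 106
       = 4·m + 28 = 28
⇒ m = 0.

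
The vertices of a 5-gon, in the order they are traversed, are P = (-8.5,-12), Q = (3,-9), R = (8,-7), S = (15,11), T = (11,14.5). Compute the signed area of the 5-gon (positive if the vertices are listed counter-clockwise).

Apply the shoelace formula: 2A = Σ (x_i·y_{i+1} − x_{i+1}·y_i), indices taken mod 5.
P→Q: (-8.5)(-9) − (3)(-12) = 112.5
Q→R: (3)(-7) − (8)(-9) = 51
R→S: (8)(11) − (15)(-7) = 193
S→T: (15)(14.5) − (11)(11) = 96.5
T→P: (11)(-12) − (-8.5)(14.5) = -8.75
Σ = 444.25
Signed area = Σ/2 = 222.125 (positive ⇒ counter-clockwise traversal).

222.125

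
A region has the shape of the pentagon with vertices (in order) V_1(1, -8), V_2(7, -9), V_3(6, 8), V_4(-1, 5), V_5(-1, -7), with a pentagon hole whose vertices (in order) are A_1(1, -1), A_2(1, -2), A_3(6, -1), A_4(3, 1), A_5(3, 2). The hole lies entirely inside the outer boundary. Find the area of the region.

Outer boundary:
Σ = (47) + (110) + (38) + (12) + (15) = 222
Area = |Σ|/2 = 111.
Hole:
A_1→A_2: (1)(-2) − (1)(-1) = -1
A_2→A_3: (1)(-1) − (6)(-2) = 11
A_3→A_4: (6)(1) − (3)(-1) = 9
A_4→A_5: (3)(2) − (3)(1) = 3
A_5→A_1: (3)(-1) − (1)(2) = -5
Σ = 17
Area = |Σ|/2 = 8.5.
Net area = 111 − 8.5 = 102.5.

102.5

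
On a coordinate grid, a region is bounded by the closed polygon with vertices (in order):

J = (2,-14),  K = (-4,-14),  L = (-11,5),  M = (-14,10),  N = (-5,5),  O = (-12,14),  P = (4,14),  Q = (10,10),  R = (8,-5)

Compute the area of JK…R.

442

Apply the shoelace (surveyor's) formula: 2A = Σ (x_i·y_{i+1} − x_{i+1}·y_i), indices taken mod 9.
Cross-terms: -84, -174, -40, -20, -10, -224, -100, -130, -102  ⇒  Σ = -884
Area = |Σ|/2 = 442.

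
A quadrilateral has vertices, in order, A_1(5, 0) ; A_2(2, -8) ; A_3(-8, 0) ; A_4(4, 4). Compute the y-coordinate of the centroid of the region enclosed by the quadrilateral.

-4/3

Apply the surveyor's formula. First the cross-terms c_i = x_i·y_{i+1} − x_{i+1}·y_i:
  -40, -64, -32, -20  ⇒  2A = -156, A = -78.
Then Σ (y_i + y_{i+1})·c_i = 624, so ȳ = 624 / (6·(-78)) = -4/3.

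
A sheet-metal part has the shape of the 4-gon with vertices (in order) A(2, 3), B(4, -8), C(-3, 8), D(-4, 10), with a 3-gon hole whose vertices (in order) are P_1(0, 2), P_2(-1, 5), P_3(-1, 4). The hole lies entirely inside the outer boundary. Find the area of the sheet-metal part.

Outer boundary:
Apply the shoelace formula: 2A = Σ (x_i·y_{i+1} − x_{i+1}·y_i), indices taken mod 4.
A→B: (2)(-8) − (4)(3) = -28
B→C: (4)(8) − (-3)(-8) = 8
C→D: (-3)(10) − (-4)(8) = 2
D→A: (-4)(3) − (2)(10) = -32
Σ = -50
Area = |Σ|/2 = 25.
Hole:
Σ = (2) + (1) + (-2) = 1
Area = |Σ|/2 = 0.5.
Net area = 25 − 0.5 = 24.5.

24.5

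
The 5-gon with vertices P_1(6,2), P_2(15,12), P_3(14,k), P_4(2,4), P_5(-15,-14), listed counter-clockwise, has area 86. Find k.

The doubled signed area Σ (x_i y_{i+1} − x_{i+1} y_i) is linear in k.
With k=0 it equals 16; the coefficient of k is 13 (from the two edges through P_3).
So 13·k + 16 = 2·86 = 172 ⇒ k = 12.

12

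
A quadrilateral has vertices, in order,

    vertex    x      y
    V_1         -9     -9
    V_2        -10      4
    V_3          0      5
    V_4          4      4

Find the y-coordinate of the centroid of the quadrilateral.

0

Apply the shoelace formula. First the cross-terms c_i = x_i·y_{i+1} − x_{i+1}·y_i:
  -126, -50, -20, 0  ⇒  2A = -196, A = -98.
Then Σ (y_i + y_{i+1})·c_i = 0, so ȳ = 0 / (6·(-98)) = 0.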